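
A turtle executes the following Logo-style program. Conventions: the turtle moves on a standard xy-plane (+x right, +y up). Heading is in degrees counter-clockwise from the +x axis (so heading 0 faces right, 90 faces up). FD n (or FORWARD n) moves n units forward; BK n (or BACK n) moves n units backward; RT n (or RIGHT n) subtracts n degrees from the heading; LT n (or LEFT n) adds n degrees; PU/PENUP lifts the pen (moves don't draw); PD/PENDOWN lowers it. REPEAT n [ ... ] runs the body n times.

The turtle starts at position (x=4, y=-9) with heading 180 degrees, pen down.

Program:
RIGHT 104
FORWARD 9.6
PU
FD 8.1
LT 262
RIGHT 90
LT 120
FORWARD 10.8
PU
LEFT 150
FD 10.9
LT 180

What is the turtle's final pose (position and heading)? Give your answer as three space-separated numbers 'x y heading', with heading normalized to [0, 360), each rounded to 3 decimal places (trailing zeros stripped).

Answer: 8.871 13.761 338

Derivation:
Executing turtle program step by step:
Start: pos=(4,-9), heading=180, pen down
RT 104: heading 180 -> 76
FD 9.6: (4,-9) -> (6.322,0.315) [heading=76, draw]
PU: pen up
FD 8.1: (6.322,0.315) -> (8.282,8.174) [heading=76, move]
LT 262: heading 76 -> 338
RT 90: heading 338 -> 248
LT 120: heading 248 -> 8
FD 10.8: (8.282,8.174) -> (18.977,9.677) [heading=8, move]
PU: pen up
LT 150: heading 8 -> 158
FD 10.9: (18.977,9.677) -> (8.871,13.761) [heading=158, move]
LT 180: heading 158 -> 338
Final: pos=(8.871,13.761), heading=338, 1 segment(s) drawn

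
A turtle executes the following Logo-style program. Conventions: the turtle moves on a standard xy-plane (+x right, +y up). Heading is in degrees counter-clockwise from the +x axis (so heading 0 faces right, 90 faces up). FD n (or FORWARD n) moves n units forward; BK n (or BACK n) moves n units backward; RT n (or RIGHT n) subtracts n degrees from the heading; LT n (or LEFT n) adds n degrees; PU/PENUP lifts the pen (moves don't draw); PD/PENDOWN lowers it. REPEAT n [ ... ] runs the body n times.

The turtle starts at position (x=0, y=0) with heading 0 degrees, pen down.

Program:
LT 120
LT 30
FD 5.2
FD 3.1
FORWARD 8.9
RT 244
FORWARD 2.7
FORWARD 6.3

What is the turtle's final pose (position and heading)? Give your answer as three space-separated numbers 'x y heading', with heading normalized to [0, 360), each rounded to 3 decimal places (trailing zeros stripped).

Executing turtle program step by step:
Start: pos=(0,0), heading=0, pen down
LT 120: heading 0 -> 120
LT 30: heading 120 -> 150
FD 5.2: (0,0) -> (-4.503,2.6) [heading=150, draw]
FD 3.1: (-4.503,2.6) -> (-7.188,4.15) [heading=150, draw]
FD 8.9: (-7.188,4.15) -> (-14.896,8.6) [heading=150, draw]
RT 244: heading 150 -> 266
FD 2.7: (-14.896,8.6) -> (-15.084,5.907) [heading=266, draw]
FD 6.3: (-15.084,5.907) -> (-15.523,-0.378) [heading=266, draw]
Final: pos=(-15.523,-0.378), heading=266, 5 segment(s) drawn

Answer: -15.523 -0.378 266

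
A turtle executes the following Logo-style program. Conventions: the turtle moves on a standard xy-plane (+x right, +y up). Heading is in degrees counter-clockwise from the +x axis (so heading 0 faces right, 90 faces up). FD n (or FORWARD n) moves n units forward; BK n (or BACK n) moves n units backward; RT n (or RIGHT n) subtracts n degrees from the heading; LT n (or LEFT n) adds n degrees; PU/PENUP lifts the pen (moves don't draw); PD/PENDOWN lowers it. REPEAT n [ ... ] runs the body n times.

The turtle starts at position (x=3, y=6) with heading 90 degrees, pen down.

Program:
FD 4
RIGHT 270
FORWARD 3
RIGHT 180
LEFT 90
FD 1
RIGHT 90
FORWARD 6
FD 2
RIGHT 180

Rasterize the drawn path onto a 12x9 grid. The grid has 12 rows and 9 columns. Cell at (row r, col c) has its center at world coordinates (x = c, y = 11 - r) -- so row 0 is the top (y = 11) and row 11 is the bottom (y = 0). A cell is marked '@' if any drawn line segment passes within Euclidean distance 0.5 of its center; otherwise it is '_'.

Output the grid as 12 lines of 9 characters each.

Answer: @@@@@@@@@
@@@@_____
___@_____
___@_____
___@_____
___@_____
_________
_________
_________
_________
_________
_________

Derivation:
Segment 0: (3,6) -> (3,10)
Segment 1: (3,10) -> (0,10)
Segment 2: (0,10) -> (0,11)
Segment 3: (0,11) -> (6,11)
Segment 4: (6,11) -> (8,11)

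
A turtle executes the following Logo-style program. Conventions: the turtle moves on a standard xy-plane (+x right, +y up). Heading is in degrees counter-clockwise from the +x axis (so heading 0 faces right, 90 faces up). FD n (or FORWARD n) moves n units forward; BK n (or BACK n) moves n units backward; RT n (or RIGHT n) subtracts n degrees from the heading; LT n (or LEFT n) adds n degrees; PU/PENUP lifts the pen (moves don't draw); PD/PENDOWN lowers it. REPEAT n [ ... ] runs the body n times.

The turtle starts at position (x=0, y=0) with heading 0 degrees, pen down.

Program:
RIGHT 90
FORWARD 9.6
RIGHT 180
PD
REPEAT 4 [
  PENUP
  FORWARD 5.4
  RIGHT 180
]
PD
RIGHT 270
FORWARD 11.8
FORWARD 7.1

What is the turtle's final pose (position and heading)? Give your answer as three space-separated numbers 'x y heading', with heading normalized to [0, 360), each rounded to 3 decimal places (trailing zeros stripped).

Executing turtle program step by step:
Start: pos=(0,0), heading=0, pen down
RT 90: heading 0 -> 270
FD 9.6: (0,0) -> (0,-9.6) [heading=270, draw]
RT 180: heading 270 -> 90
PD: pen down
REPEAT 4 [
  -- iteration 1/4 --
  PU: pen up
  FD 5.4: (0,-9.6) -> (0,-4.2) [heading=90, move]
  RT 180: heading 90 -> 270
  -- iteration 2/4 --
  PU: pen up
  FD 5.4: (0,-4.2) -> (0,-9.6) [heading=270, move]
  RT 180: heading 270 -> 90
  -- iteration 3/4 --
  PU: pen up
  FD 5.4: (0,-9.6) -> (0,-4.2) [heading=90, move]
  RT 180: heading 90 -> 270
  -- iteration 4/4 --
  PU: pen up
  FD 5.4: (0,-4.2) -> (0,-9.6) [heading=270, move]
  RT 180: heading 270 -> 90
]
PD: pen down
RT 270: heading 90 -> 180
FD 11.8: (0,-9.6) -> (-11.8,-9.6) [heading=180, draw]
FD 7.1: (-11.8,-9.6) -> (-18.9,-9.6) [heading=180, draw]
Final: pos=(-18.9,-9.6), heading=180, 3 segment(s) drawn

Answer: -18.9 -9.6 180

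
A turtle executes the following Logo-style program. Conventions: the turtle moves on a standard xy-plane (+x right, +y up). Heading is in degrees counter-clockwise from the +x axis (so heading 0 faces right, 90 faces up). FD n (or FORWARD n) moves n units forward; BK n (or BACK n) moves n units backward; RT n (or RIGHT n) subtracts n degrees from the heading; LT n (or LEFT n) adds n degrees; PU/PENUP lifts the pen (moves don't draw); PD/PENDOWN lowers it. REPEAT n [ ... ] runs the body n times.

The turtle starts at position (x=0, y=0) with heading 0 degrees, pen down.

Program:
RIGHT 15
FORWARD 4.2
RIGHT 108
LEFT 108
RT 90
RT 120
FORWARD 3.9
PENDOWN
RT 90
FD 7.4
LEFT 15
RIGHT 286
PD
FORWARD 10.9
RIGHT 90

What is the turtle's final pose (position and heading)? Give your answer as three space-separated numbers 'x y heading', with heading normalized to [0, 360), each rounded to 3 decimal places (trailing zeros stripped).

Executing turtle program step by step:
Start: pos=(0,0), heading=0, pen down
RT 15: heading 0 -> 345
FD 4.2: (0,0) -> (4.057,-1.087) [heading=345, draw]
RT 108: heading 345 -> 237
LT 108: heading 237 -> 345
RT 90: heading 345 -> 255
RT 120: heading 255 -> 135
FD 3.9: (4.057,-1.087) -> (1.299,1.671) [heading=135, draw]
PD: pen down
RT 90: heading 135 -> 45
FD 7.4: (1.299,1.671) -> (6.532,6.903) [heading=45, draw]
LT 15: heading 45 -> 60
RT 286: heading 60 -> 134
PD: pen down
FD 10.9: (6.532,6.903) -> (-1.04,14.744) [heading=134, draw]
RT 90: heading 134 -> 44
Final: pos=(-1.04,14.744), heading=44, 4 segment(s) drawn

Answer: -1.04 14.744 44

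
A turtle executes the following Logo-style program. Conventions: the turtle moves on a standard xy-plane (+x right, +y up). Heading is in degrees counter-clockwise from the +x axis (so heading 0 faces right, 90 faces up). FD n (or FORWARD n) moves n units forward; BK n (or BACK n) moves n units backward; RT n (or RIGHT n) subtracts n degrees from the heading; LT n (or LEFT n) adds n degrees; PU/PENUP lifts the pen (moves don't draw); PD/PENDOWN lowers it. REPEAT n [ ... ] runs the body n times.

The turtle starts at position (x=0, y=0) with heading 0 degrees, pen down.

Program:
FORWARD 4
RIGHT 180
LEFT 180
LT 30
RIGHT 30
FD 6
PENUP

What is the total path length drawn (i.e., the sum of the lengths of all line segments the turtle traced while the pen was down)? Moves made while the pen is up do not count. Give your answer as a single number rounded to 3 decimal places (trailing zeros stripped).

Answer: 10

Derivation:
Executing turtle program step by step:
Start: pos=(0,0), heading=0, pen down
FD 4: (0,0) -> (4,0) [heading=0, draw]
RT 180: heading 0 -> 180
LT 180: heading 180 -> 0
LT 30: heading 0 -> 30
RT 30: heading 30 -> 0
FD 6: (4,0) -> (10,0) [heading=0, draw]
PU: pen up
Final: pos=(10,0), heading=0, 2 segment(s) drawn

Segment lengths:
  seg 1: (0,0) -> (4,0), length = 4
  seg 2: (4,0) -> (10,0), length = 6
Total = 10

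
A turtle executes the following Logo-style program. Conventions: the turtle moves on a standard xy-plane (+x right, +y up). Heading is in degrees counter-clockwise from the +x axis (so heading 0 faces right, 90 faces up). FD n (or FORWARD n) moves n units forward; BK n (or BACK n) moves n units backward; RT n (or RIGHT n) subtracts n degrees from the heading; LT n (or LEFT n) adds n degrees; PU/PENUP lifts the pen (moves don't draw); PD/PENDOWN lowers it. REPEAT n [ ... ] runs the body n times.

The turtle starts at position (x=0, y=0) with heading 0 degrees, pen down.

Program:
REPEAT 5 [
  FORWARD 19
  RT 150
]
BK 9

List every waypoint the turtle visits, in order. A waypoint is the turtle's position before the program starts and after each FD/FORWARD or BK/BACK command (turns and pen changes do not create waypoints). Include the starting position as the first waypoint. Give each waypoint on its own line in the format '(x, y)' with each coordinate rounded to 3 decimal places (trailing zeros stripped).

Answer: (0, 0)
(19, 0)
(2.546, -9.5)
(12.046, 6.954)
(12.046, -12.046)
(2.546, 4.409)
(-5.249, 8.909)

Derivation:
Executing turtle program step by step:
Start: pos=(0,0), heading=0, pen down
REPEAT 5 [
  -- iteration 1/5 --
  FD 19: (0,0) -> (19,0) [heading=0, draw]
  RT 150: heading 0 -> 210
  -- iteration 2/5 --
  FD 19: (19,0) -> (2.546,-9.5) [heading=210, draw]
  RT 150: heading 210 -> 60
  -- iteration 3/5 --
  FD 19: (2.546,-9.5) -> (12.046,6.954) [heading=60, draw]
  RT 150: heading 60 -> 270
  -- iteration 4/5 --
  FD 19: (12.046,6.954) -> (12.046,-12.046) [heading=270, draw]
  RT 150: heading 270 -> 120
  -- iteration 5/5 --
  FD 19: (12.046,-12.046) -> (2.546,4.409) [heading=120, draw]
  RT 150: heading 120 -> 330
]
BK 9: (2.546,4.409) -> (-5.249,8.909) [heading=330, draw]
Final: pos=(-5.249,8.909), heading=330, 6 segment(s) drawn
Waypoints (7 total):
(0, 0)
(19, 0)
(2.546, -9.5)
(12.046, 6.954)
(12.046, -12.046)
(2.546, 4.409)
(-5.249, 8.909)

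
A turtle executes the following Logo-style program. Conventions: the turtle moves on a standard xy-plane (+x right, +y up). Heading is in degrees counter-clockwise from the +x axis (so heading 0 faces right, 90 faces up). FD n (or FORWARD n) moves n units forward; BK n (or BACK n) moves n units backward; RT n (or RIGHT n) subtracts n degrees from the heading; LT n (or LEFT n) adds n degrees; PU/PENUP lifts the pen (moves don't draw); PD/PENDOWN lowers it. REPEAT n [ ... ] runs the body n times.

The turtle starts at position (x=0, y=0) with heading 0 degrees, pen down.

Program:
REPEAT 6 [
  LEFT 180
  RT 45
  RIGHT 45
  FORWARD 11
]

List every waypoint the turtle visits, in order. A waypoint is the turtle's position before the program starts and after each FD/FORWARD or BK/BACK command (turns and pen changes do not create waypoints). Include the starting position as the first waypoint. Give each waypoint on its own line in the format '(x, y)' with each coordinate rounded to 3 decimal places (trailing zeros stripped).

Answer: (0, 0)
(0, 11)
(-11, 11)
(-11, 0)
(0, 0)
(0, 11)
(-11, 11)

Derivation:
Executing turtle program step by step:
Start: pos=(0,0), heading=0, pen down
REPEAT 6 [
  -- iteration 1/6 --
  LT 180: heading 0 -> 180
  RT 45: heading 180 -> 135
  RT 45: heading 135 -> 90
  FD 11: (0,0) -> (0,11) [heading=90, draw]
  -- iteration 2/6 --
  LT 180: heading 90 -> 270
  RT 45: heading 270 -> 225
  RT 45: heading 225 -> 180
  FD 11: (0,11) -> (-11,11) [heading=180, draw]
  -- iteration 3/6 --
  LT 180: heading 180 -> 0
  RT 45: heading 0 -> 315
  RT 45: heading 315 -> 270
  FD 11: (-11,11) -> (-11,0) [heading=270, draw]
  -- iteration 4/6 --
  LT 180: heading 270 -> 90
  RT 45: heading 90 -> 45
  RT 45: heading 45 -> 0
  FD 11: (-11,0) -> (0,0) [heading=0, draw]
  -- iteration 5/6 --
  LT 180: heading 0 -> 180
  RT 45: heading 180 -> 135
  RT 45: heading 135 -> 90
  FD 11: (0,0) -> (0,11) [heading=90, draw]
  -- iteration 6/6 --
  LT 180: heading 90 -> 270
  RT 45: heading 270 -> 225
  RT 45: heading 225 -> 180
  FD 11: (0,11) -> (-11,11) [heading=180, draw]
]
Final: pos=(-11,11), heading=180, 6 segment(s) drawn
Waypoints (7 total):
(0, 0)
(0, 11)
(-11, 11)
(-11, 0)
(0, 0)
(0, 11)
(-11, 11)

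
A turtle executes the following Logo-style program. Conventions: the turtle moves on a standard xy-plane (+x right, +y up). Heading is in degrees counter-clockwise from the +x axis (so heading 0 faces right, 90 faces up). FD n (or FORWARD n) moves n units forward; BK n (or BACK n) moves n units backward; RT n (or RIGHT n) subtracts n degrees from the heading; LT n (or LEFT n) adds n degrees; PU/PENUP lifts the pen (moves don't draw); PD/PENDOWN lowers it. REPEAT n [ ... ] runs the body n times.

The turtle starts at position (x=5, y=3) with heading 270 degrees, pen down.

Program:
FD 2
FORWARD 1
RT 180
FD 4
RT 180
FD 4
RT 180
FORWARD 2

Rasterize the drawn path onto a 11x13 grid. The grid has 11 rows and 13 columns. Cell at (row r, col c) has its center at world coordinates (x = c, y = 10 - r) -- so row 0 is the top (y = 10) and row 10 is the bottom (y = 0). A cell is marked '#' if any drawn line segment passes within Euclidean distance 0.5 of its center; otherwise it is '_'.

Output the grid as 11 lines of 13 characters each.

Answer: _____________
_____________
_____________
_____________
_____________
_____________
_____#_______
_____#_______
_____#_______
_____#_______
_____#_______

Derivation:
Segment 0: (5,3) -> (5,1)
Segment 1: (5,1) -> (5,0)
Segment 2: (5,0) -> (5,4)
Segment 3: (5,4) -> (5,0)
Segment 4: (5,0) -> (5,2)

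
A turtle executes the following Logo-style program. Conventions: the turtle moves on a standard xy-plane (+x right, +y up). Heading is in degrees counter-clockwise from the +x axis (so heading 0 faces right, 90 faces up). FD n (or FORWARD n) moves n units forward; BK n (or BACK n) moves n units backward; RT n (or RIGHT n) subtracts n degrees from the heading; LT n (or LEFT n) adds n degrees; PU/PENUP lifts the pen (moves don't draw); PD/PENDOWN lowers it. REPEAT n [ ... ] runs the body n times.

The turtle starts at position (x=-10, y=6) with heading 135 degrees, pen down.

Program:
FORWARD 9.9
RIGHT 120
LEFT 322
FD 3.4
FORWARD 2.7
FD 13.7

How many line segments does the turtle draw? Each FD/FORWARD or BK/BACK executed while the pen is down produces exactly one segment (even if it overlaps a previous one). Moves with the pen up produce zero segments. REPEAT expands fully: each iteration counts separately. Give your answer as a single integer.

Answer: 4

Derivation:
Executing turtle program step by step:
Start: pos=(-10,6), heading=135, pen down
FD 9.9: (-10,6) -> (-17,13) [heading=135, draw]
RT 120: heading 135 -> 15
LT 322: heading 15 -> 337
FD 3.4: (-17,13) -> (-13.871,11.672) [heading=337, draw]
FD 2.7: (-13.871,11.672) -> (-11.385,10.617) [heading=337, draw]
FD 13.7: (-11.385,10.617) -> (1.226,5.264) [heading=337, draw]
Final: pos=(1.226,5.264), heading=337, 4 segment(s) drawn
Segments drawn: 4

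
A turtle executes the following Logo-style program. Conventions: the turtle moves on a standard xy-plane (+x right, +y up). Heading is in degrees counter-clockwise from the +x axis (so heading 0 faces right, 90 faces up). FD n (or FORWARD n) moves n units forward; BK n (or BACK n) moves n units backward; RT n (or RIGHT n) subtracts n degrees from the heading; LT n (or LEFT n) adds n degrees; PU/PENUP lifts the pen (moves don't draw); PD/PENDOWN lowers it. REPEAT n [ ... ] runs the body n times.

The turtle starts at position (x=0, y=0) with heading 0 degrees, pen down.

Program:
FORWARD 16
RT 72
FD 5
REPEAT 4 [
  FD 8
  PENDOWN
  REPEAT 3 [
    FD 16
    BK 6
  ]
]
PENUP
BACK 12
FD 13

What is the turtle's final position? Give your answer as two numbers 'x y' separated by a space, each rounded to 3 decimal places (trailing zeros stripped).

Answer: 64.825 -150.267

Derivation:
Executing turtle program step by step:
Start: pos=(0,0), heading=0, pen down
FD 16: (0,0) -> (16,0) [heading=0, draw]
RT 72: heading 0 -> 288
FD 5: (16,0) -> (17.545,-4.755) [heading=288, draw]
REPEAT 4 [
  -- iteration 1/4 --
  FD 8: (17.545,-4.755) -> (20.017,-12.364) [heading=288, draw]
  PD: pen down
  REPEAT 3 [
    -- iteration 1/3 --
    FD 16: (20.017,-12.364) -> (24.961,-27.581) [heading=288, draw]
    BK 6: (24.961,-27.581) -> (23.107,-21.874) [heading=288, draw]
    -- iteration 2/3 --
    FD 16: (23.107,-21.874) -> (28.052,-37.091) [heading=288, draw]
    BK 6: (28.052,-37.091) -> (26.198,-31.385) [heading=288, draw]
    -- iteration 3/3 --
    FD 16: (26.198,-31.385) -> (31.142,-46.602) [heading=288, draw]
    BK 6: (31.142,-46.602) -> (29.288,-40.895) [heading=288, draw]
  ]
  -- iteration 2/4 --
  FD 8: (29.288,-40.895) -> (31.76,-48.504) [heading=288, draw]
  PD: pen down
  REPEAT 3 [
    -- iteration 1/3 --
    FD 16: (31.76,-48.504) -> (36.704,-63.721) [heading=288, draw]
    BK 6: (36.704,-63.721) -> (34.85,-58.014) [heading=288, draw]
    -- iteration 2/3 --
    FD 16: (34.85,-58.014) -> (39.794,-73.231) [heading=288, draw]
    BK 6: (39.794,-73.231) -> (37.94,-67.525) [heading=288, draw]
    -- iteration 3/3 --
    FD 16: (37.94,-67.525) -> (42.884,-82.742) [heading=288, draw]
    BK 6: (42.884,-82.742) -> (41.03,-77.036) [heading=288, draw]
  ]
  -- iteration 3/4 --
  FD 8: (41.03,-77.036) -> (43.503,-84.644) [heading=288, draw]
  PD: pen down
  REPEAT 3 [
    -- iteration 1/3 --
    FD 16: (43.503,-84.644) -> (48.447,-99.861) [heading=288, draw]
    BK 6: (48.447,-99.861) -> (46.593,-94.155) [heading=288, draw]
    -- iteration 2/3 --
    FD 16: (46.593,-94.155) -> (51.537,-109.371) [heading=288, draw]
    BK 6: (51.537,-109.371) -> (49.683,-103.665) [heading=288, draw]
    -- iteration 3/3 --
    FD 16: (49.683,-103.665) -> (54.627,-118.882) [heading=288, draw]
    BK 6: (54.627,-118.882) -> (52.773,-113.176) [heading=288, draw]
  ]
  -- iteration 4/4 --
  FD 8: (52.773,-113.176) -> (55.245,-120.784) [heading=288, draw]
  PD: pen down
  REPEAT 3 [
    -- iteration 1/3 --
    FD 16: (55.245,-120.784) -> (60.189,-136.001) [heading=288, draw]
    BK 6: (60.189,-136.001) -> (58.335,-130.295) [heading=288, draw]
    -- iteration 2/3 --
    FD 16: (58.335,-130.295) -> (63.28,-145.512) [heading=288, draw]
    BK 6: (63.28,-145.512) -> (61.425,-139.805) [heading=288, draw]
    -- iteration 3/3 --
    FD 16: (61.425,-139.805) -> (66.37,-155.022) [heading=288, draw]
    BK 6: (66.37,-155.022) -> (64.516,-149.316) [heading=288, draw]
  ]
]
PU: pen up
BK 12: (64.516,-149.316) -> (60.807,-137.903) [heading=288, move]
FD 13: (60.807,-137.903) -> (64.825,-150.267) [heading=288, move]
Final: pos=(64.825,-150.267), heading=288, 30 segment(s) drawn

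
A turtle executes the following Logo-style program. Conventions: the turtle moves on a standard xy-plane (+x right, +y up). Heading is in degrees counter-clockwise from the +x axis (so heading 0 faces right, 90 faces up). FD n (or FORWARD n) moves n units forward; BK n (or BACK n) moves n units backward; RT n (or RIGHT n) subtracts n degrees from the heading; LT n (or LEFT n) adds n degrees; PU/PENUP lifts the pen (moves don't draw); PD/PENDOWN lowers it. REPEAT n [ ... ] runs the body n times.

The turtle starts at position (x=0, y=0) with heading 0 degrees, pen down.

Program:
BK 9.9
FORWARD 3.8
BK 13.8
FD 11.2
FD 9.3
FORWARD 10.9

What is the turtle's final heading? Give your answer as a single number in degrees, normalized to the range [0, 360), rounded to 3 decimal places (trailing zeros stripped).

Executing turtle program step by step:
Start: pos=(0,0), heading=0, pen down
BK 9.9: (0,0) -> (-9.9,0) [heading=0, draw]
FD 3.8: (-9.9,0) -> (-6.1,0) [heading=0, draw]
BK 13.8: (-6.1,0) -> (-19.9,0) [heading=0, draw]
FD 11.2: (-19.9,0) -> (-8.7,0) [heading=0, draw]
FD 9.3: (-8.7,0) -> (0.6,0) [heading=0, draw]
FD 10.9: (0.6,0) -> (11.5,0) [heading=0, draw]
Final: pos=(11.5,0), heading=0, 6 segment(s) drawn

Answer: 0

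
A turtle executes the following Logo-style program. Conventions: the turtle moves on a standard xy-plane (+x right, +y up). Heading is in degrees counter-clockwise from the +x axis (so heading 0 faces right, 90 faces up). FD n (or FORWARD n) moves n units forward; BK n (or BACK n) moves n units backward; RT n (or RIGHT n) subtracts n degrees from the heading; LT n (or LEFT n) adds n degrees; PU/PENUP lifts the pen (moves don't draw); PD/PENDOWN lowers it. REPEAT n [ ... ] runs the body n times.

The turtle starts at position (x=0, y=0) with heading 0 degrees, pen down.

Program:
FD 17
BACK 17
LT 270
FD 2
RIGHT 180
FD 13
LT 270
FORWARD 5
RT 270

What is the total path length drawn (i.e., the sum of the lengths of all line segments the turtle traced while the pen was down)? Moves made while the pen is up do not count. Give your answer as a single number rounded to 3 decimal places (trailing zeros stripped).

Executing turtle program step by step:
Start: pos=(0,0), heading=0, pen down
FD 17: (0,0) -> (17,0) [heading=0, draw]
BK 17: (17,0) -> (0,0) [heading=0, draw]
LT 270: heading 0 -> 270
FD 2: (0,0) -> (0,-2) [heading=270, draw]
RT 180: heading 270 -> 90
FD 13: (0,-2) -> (0,11) [heading=90, draw]
LT 270: heading 90 -> 0
FD 5: (0,11) -> (5,11) [heading=0, draw]
RT 270: heading 0 -> 90
Final: pos=(5,11), heading=90, 5 segment(s) drawn

Segment lengths:
  seg 1: (0,0) -> (17,0), length = 17
  seg 2: (17,0) -> (0,0), length = 17
  seg 3: (0,0) -> (0,-2), length = 2
  seg 4: (0,-2) -> (0,11), length = 13
  seg 5: (0,11) -> (5,11), length = 5
Total = 54

Answer: 54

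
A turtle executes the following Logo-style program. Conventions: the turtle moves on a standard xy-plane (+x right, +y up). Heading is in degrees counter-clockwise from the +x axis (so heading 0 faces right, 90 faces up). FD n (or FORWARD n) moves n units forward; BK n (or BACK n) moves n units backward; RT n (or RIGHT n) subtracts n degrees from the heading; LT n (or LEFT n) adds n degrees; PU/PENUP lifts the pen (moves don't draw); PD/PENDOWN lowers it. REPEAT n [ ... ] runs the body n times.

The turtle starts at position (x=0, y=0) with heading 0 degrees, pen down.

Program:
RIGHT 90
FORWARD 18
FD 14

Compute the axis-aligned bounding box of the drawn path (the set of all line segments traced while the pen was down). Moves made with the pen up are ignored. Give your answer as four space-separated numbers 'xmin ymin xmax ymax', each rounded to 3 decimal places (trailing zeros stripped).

Answer: 0 -32 0 0

Derivation:
Executing turtle program step by step:
Start: pos=(0,0), heading=0, pen down
RT 90: heading 0 -> 270
FD 18: (0,0) -> (0,-18) [heading=270, draw]
FD 14: (0,-18) -> (0,-32) [heading=270, draw]
Final: pos=(0,-32), heading=270, 2 segment(s) drawn

Segment endpoints: x in {0, 0, 0}, y in {-32, -18, 0}
xmin=0, ymin=-32, xmax=0, ymax=0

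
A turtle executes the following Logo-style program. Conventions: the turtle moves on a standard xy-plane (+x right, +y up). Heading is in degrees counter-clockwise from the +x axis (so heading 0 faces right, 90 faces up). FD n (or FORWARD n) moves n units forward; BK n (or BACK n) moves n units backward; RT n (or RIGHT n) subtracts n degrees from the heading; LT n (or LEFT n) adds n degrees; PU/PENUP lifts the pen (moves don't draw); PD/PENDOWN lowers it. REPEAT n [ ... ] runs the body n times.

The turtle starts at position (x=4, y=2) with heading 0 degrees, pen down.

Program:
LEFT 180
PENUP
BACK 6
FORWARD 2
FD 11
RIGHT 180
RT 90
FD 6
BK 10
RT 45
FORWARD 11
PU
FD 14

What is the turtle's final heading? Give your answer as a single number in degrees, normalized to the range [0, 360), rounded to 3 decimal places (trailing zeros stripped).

Answer: 225

Derivation:
Executing turtle program step by step:
Start: pos=(4,2), heading=0, pen down
LT 180: heading 0 -> 180
PU: pen up
BK 6: (4,2) -> (10,2) [heading=180, move]
FD 2: (10,2) -> (8,2) [heading=180, move]
FD 11: (8,2) -> (-3,2) [heading=180, move]
RT 180: heading 180 -> 0
RT 90: heading 0 -> 270
FD 6: (-3,2) -> (-3,-4) [heading=270, move]
BK 10: (-3,-4) -> (-3,6) [heading=270, move]
RT 45: heading 270 -> 225
FD 11: (-3,6) -> (-10.778,-1.778) [heading=225, move]
PU: pen up
FD 14: (-10.778,-1.778) -> (-20.678,-11.678) [heading=225, move]
Final: pos=(-20.678,-11.678), heading=225, 0 segment(s) drawn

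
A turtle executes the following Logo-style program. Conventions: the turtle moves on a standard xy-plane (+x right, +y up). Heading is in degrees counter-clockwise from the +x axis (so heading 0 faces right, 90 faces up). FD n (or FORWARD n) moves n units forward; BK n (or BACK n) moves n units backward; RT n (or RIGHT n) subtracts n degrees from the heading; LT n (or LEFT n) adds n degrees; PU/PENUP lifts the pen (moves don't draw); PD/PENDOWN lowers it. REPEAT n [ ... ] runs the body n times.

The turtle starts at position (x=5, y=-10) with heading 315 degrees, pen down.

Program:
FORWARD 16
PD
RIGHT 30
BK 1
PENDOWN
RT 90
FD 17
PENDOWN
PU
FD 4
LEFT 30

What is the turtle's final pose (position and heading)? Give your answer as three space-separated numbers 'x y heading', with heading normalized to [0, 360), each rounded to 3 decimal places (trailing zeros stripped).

Executing turtle program step by step:
Start: pos=(5,-10), heading=315, pen down
FD 16: (5,-10) -> (16.314,-21.314) [heading=315, draw]
PD: pen down
RT 30: heading 315 -> 285
BK 1: (16.314,-21.314) -> (16.055,-20.348) [heading=285, draw]
PD: pen down
RT 90: heading 285 -> 195
FD 17: (16.055,-20.348) -> (-0.366,-24.748) [heading=195, draw]
PD: pen down
PU: pen up
FD 4: (-0.366,-24.748) -> (-4.23,-25.783) [heading=195, move]
LT 30: heading 195 -> 225
Final: pos=(-4.23,-25.783), heading=225, 3 segment(s) drawn

Answer: -4.23 -25.783 225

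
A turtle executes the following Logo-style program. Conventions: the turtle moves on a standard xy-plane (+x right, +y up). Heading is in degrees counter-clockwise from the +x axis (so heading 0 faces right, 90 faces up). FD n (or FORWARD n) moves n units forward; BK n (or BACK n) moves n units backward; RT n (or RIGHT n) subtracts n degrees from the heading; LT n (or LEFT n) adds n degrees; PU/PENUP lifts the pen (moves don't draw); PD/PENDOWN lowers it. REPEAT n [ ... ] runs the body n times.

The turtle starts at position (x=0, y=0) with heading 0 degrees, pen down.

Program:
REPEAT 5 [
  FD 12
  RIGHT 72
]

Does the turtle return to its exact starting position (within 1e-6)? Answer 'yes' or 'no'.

Executing turtle program step by step:
Start: pos=(0,0), heading=0, pen down
REPEAT 5 [
  -- iteration 1/5 --
  FD 12: (0,0) -> (12,0) [heading=0, draw]
  RT 72: heading 0 -> 288
  -- iteration 2/5 --
  FD 12: (12,0) -> (15.708,-11.413) [heading=288, draw]
  RT 72: heading 288 -> 216
  -- iteration 3/5 --
  FD 12: (15.708,-11.413) -> (6,-18.466) [heading=216, draw]
  RT 72: heading 216 -> 144
  -- iteration 4/5 --
  FD 12: (6,-18.466) -> (-3.708,-11.413) [heading=144, draw]
  RT 72: heading 144 -> 72
  -- iteration 5/5 --
  FD 12: (-3.708,-11.413) -> (0,0) [heading=72, draw]
  RT 72: heading 72 -> 0
]
Final: pos=(0,0), heading=0, 5 segment(s) drawn

Start position: (0, 0)
Final position: (0, 0)
Distance = 0; < 1e-6 -> CLOSED

Answer: yes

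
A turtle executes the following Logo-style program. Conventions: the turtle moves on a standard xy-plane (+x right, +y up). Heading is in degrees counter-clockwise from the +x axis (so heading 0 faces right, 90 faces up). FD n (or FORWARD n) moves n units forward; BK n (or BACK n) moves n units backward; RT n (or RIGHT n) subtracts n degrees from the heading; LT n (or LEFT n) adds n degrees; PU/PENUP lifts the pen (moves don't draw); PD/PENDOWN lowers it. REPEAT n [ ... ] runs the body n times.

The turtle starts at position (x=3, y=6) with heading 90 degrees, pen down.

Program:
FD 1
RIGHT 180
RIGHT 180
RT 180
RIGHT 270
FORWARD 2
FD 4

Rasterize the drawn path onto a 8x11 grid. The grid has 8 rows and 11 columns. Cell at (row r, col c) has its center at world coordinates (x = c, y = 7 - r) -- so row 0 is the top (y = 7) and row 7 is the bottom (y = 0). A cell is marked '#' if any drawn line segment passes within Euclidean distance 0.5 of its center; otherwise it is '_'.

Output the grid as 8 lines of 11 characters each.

Segment 0: (3,6) -> (3,7)
Segment 1: (3,7) -> (5,7)
Segment 2: (5,7) -> (9,7)

Answer: ___#######_
___#_______
___________
___________
___________
___________
___________
___________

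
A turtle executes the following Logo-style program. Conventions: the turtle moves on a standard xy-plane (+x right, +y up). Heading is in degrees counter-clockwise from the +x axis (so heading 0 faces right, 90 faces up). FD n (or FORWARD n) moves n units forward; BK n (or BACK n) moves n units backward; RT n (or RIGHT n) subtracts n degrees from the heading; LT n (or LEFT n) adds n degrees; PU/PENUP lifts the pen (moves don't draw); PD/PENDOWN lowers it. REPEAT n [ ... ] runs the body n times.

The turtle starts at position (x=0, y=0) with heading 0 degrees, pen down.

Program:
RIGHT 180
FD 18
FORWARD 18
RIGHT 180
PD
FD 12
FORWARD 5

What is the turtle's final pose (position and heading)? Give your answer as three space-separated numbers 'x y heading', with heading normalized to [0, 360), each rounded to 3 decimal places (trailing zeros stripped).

Answer: -19 0 0

Derivation:
Executing turtle program step by step:
Start: pos=(0,0), heading=0, pen down
RT 180: heading 0 -> 180
FD 18: (0,0) -> (-18,0) [heading=180, draw]
FD 18: (-18,0) -> (-36,0) [heading=180, draw]
RT 180: heading 180 -> 0
PD: pen down
FD 12: (-36,0) -> (-24,0) [heading=0, draw]
FD 5: (-24,0) -> (-19,0) [heading=0, draw]
Final: pos=(-19,0), heading=0, 4 segment(s) drawn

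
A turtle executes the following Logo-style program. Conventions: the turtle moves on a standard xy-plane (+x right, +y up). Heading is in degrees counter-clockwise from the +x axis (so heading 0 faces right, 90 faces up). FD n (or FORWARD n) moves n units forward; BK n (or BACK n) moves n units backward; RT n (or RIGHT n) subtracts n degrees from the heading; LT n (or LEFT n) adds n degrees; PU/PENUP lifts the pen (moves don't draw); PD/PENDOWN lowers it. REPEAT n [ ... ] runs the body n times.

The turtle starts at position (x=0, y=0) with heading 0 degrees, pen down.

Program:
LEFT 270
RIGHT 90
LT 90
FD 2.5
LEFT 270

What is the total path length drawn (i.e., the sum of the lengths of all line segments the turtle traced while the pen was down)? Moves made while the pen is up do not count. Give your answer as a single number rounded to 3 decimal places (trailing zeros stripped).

Answer: 2.5

Derivation:
Executing turtle program step by step:
Start: pos=(0,0), heading=0, pen down
LT 270: heading 0 -> 270
RT 90: heading 270 -> 180
LT 90: heading 180 -> 270
FD 2.5: (0,0) -> (0,-2.5) [heading=270, draw]
LT 270: heading 270 -> 180
Final: pos=(0,-2.5), heading=180, 1 segment(s) drawn

Segment lengths:
  seg 1: (0,0) -> (0,-2.5), length = 2.5
Total = 2.5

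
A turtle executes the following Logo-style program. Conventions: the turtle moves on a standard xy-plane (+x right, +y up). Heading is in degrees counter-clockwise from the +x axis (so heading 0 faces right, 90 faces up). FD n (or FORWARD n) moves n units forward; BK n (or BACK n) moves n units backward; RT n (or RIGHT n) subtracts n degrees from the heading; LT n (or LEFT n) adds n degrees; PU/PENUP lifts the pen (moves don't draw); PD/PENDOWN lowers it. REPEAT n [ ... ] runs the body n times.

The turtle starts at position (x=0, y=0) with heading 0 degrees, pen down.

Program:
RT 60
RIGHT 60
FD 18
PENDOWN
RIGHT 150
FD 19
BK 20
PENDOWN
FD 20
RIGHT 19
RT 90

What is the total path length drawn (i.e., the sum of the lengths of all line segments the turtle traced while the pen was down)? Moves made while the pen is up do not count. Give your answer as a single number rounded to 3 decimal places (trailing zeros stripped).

Executing turtle program step by step:
Start: pos=(0,0), heading=0, pen down
RT 60: heading 0 -> 300
RT 60: heading 300 -> 240
FD 18: (0,0) -> (-9,-15.588) [heading=240, draw]
PD: pen down
RT 150: heading 240 -> 90
FD 19: (-9,-15.588) -> (-9,3.412) [heading=90, draw]
BK 20: (-9,3.412) -> (-9,-16.588) [heading=90, draw]
PD: pen down
FD 20: (-9,-16.588) -> (-9,3.412) [heading=90, draw]
RT 19: heading 90 -> 71
RT 90: heading 71 -> 341
Final: pos=(-9,3.412), heading=341, 4 segment(s) drawn

Segment lengths:
  seg 1: (0,0) -> (-9,-15.588), length = 18
  seg 2: (-9,-15.588) -> (-9,3.412), length = 19
  seg 3: (-9,3.412) -> (-9,-16.588), length = 20
  seg 4: (-9,-16.588) -> (-9,3.412), length = 20
Total = 77

Answer: 77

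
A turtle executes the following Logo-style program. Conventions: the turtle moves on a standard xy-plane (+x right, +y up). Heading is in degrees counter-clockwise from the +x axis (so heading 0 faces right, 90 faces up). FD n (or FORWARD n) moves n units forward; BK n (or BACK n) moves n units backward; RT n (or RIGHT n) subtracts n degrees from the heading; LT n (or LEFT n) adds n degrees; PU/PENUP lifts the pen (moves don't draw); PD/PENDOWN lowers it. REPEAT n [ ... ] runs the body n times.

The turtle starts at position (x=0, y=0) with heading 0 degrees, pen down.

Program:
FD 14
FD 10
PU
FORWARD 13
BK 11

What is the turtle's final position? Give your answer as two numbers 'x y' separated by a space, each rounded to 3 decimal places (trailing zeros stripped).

Answer: 26 0

Derivation:
Executing turtle program step by step:
Start: pos=(0,0), heading=0, pen down
FD 14: (0,0) -> (14,0) [heading=0, draw]
FD 10: (14,0) -> (24,0) [heading=0, draw]
PU: pen up
FD 13: (24,0) -> (37,0) [heading=0, move]
BK 11: (37,0) -> (26,0) [heading=0, move]
Final: pos=(26,0), heading=0, 2 segment(s) drawn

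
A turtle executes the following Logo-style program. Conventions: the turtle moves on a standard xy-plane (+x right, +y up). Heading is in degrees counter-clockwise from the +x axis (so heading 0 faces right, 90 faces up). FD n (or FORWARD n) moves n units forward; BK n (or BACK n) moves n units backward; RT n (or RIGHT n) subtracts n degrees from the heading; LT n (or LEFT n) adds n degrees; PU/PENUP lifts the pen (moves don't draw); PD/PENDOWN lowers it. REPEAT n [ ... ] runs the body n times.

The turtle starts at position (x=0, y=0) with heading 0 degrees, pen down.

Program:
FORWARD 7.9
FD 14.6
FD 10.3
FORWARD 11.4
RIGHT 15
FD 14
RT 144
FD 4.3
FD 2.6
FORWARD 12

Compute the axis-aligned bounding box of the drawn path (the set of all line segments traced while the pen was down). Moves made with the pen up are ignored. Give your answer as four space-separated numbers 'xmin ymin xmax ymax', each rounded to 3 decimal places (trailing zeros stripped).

Executing turtle program step by step:
Start: pos=(0,0), heading=0, pen down
FD 7.9: (0,0) -> (7.9,0) [heading=0, draw]
FD 14.6: (7.9,0) -> (22.5,0) [heading=0, draw]
FD 10.3: (22.5,0) -> (32.8,0) [heading=0, draw]
FD 11.4: (32.8,0) -> (44.2,0) [heading=0, draw]
RT 15: heading 0 -> 345
FD 14: (44.2,0) -> (57.723,-3.623) [heading=345, draw]
RT 144: heading 345 -> 201
FD 4.3: (57.723,-3.623) -> (53.709,-5.164) [heading=201, draw]
FD 2.6: (53.709,-5.164) -> (51.281,-6.096) [heading=201, draw]
FD 12: (51.281,-6.096) -> (40.078,-10.397) [heading=201, draw]
Final: pos=(40.078,-10.397), heading=201, 8 segment(s) drawn

Segment endpoints: x in {0, 7.9, 22.5, 32.8, 40.078, 44.2, 51.281, 53.709, 57.723}, y in {-10.397, -6.096, -5.164, -3.623, 0}
xmin=0, ymin=-10.397, xmax=57.723, ymax=0

Answer: 0 -10.397 57.723 0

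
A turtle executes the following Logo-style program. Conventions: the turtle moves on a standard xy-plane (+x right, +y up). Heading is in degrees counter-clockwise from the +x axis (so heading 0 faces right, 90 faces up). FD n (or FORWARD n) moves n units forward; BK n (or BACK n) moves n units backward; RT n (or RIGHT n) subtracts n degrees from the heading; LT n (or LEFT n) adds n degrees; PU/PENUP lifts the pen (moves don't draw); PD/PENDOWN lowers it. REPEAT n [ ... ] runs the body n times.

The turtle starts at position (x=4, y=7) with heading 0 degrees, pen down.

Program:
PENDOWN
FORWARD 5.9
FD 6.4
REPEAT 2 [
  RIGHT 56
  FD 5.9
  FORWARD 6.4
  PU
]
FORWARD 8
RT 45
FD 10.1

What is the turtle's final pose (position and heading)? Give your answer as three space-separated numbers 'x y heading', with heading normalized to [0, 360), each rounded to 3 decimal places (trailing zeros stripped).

Answer: 6.276 -25.965 203

Derivation:
Executing turtle program step by step:
Start: pos=(4,7), heading=0, pen down
PD: pen down
FD 5.9: (4,7) -> (9.9,7) [heading=0, draw]
FD 6.4: (9.9,7) -> (16.3,7) [heading=0, draw]
REPEAT 2 [
  -- iteration 1/2 --
  RT 56: heading 0 -> 304
  FD 5.9: (16.3,7) -> (19.599,2.109) [heading=304, draw]
  FD 6.4: (19.599,2.109) -> (23.178,-3.197) [heading=304, draw]
  PU: pen up
  -- iteration 2/2 --
  RT 56: heading 304 -> 248
  FD 5.9: (23.178,-3.197) -> (20.968,-8.668) [heading=248, move]
  FD 6.4: (20.968,-8.668) -> (18.57,-14.602) [heading=248, move]
  PU: pen up
]
FD 8: (18.57,-14.602) -> (15.574,-22.019) [heading=248, move]
RT 45: heading 248 -> 203
FD 10.1: (15.574,-22.019) -> (6.276,-25.965) [heading=203, move]
Final: pos=(6.276,-25.965), heading=203, 4 segment(s) drawn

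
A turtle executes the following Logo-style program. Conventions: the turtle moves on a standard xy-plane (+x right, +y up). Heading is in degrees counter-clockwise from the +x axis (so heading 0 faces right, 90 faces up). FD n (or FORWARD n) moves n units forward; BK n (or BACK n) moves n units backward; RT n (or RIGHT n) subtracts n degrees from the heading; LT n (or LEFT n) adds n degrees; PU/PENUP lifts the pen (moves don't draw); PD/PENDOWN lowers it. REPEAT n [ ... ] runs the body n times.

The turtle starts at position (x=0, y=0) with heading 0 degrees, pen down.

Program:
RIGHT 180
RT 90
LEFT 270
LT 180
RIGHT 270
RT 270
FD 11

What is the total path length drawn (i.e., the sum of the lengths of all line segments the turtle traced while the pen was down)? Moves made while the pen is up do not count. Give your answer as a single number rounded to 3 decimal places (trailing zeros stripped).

Executing turtle program step by step:
Start: pos=(0,0), heading=0, pen down
RT 180: heading 0 -> 180
RT 90: heading 180 -> 90
LT 270: heading 90 -> 0
LT 180: heading 0 -> 180
RT 270: heading 180 -> 270
RT 270: heading 270 -> 0
FD 11: (0,0) -> (11,0) [heading=0, draw]
Final: pos=(11,0), heading=0, 1 segment(s) drawn

Segment lengths:
  seg 1: (0,0) -> (11,0), length = 11
Total = 11

Answer: 11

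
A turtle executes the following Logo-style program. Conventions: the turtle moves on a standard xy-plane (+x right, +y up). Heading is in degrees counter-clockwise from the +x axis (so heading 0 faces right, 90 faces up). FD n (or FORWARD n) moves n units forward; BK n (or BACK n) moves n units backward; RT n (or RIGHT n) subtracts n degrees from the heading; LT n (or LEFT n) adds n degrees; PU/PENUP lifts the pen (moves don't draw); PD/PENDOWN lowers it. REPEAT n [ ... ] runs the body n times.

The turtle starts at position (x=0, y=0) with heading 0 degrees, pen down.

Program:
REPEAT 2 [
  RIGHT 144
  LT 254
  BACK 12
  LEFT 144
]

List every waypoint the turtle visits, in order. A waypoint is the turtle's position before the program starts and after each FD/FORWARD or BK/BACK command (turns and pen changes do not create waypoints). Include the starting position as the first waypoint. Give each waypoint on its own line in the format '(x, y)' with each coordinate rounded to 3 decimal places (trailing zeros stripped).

Answer: (0, 0)
(4.104, -11.276)
(-7.867, -12.113)

Derivation:
Executing turtle program step by step:
Start: pos=(0,0), heading=0, pen down
REPEAT 2 [
  -- iteration 1/2 --
  RT 144: heading 0 -> 216
  LT 254: heading 216 -> 110
  BK 12: (0,0) -> (4.104,-11.276) [heading=110, draw]
  LT 144: heading 110 -> 254
  -- iteration 2/2 --
  RT 144: heading 254 -> 110
  LT 254: heading 110 -> 4
  BK 12: (4.104,-11.276) -> (-7.867,-12.113) [heading=4, draw]
  LT 144: heading 4 -> 148
]
Final: pos=(-7.867,-12.113), heading=148, 2 segment(s) drawn
Waypoints (3 total):
(0, 0)
(4.104, -11.276)
(-7.867, -12.113)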